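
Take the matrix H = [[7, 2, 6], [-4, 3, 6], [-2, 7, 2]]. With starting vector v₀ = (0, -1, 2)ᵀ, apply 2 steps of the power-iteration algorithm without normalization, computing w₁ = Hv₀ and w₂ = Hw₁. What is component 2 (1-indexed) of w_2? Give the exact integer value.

w1 = Hv₀ = (7·0 + 2·(-1) + 6·2; (-4)·0 + 3·(-1) + 6·2; (-2)·0 + 7·(-1) + 2·2) = (10, 9, -3)
w2 = Hw1 = (7·10 + 2·9 + 6·(-3); (-4)·10 + 3·9 + 6·(-3); (-2)·10 + 7·9 + 2·(-3)) = (70, -31, 37)
The requested component of w2 is -31.

-31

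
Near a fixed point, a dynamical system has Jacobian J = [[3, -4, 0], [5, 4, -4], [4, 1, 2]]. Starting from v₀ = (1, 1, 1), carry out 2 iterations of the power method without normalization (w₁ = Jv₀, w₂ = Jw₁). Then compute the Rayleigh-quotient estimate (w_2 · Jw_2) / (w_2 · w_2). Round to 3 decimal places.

λ ≈ 2.402

w1 = Jv₀ = (-1, 5, 7)
w2 = Jw1 = (-23, -13, 15)
Jw2 = (-17, -227, -75)
w2·Jw2 = (-23)·(-17) + (-13)·(-227) + 15·(-75) = 2217; w2·w2 = (-23)·(-23) + (-13)·(-13) + 15·15 = 923
λ ≈ 2217/923 = 2.402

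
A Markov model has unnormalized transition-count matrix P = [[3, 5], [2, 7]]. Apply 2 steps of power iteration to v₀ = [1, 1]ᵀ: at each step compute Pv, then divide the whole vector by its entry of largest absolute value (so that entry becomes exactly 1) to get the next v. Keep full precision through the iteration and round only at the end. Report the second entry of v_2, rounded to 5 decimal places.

1.00000

Pv0 = (8.000000, 9.000000); divide by 9.000000 → v1 = (0.888889, 1.000000)
Pv1 = (7.666667, 8.777778); divide by 8.777778 → v2 = (0.873418, 1.000000)
Requested entry of v2: 79/79 = 1.00000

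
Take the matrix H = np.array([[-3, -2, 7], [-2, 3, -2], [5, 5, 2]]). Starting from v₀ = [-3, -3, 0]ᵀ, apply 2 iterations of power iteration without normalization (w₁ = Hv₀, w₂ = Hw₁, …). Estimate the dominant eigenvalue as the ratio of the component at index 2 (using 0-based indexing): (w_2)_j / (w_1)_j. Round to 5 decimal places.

λ ≈ 0.00000

w1 = Hv₀ = ((-3)·(-3) + (-2)·(-3) + 7·0; (-2)·(-3) + 3·(-3) + (-2)·0; 5·(-3) + 5·(-3) + 2·0) = (15, -3, -30)
w2 = Hw1 = ((-3)·15 + (-2)·(-3) + 7·(-30); (-2)·15 + 3·(-3) + (-2)·(-30); 5·15 + 5·(-3) + 2·(-30)) = (-249, 21, 0)
Ratio at component: 0 / -30 = 0.00000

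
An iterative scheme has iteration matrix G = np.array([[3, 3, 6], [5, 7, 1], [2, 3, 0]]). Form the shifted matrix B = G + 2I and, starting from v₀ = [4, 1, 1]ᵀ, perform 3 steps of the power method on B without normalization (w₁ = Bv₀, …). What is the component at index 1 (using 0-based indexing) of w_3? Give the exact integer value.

B = G + 2I has rows (5, 3, 6); (5, 9, 1); (2, 3, 2)
w1 = Bv₀ = (5·4 + 3·1 + 6·1; 5·4 + 9·1 + 1·1; 2·4 + 3·1 + 2·1) = (29, 30, 13)
w2 = Bw1 = (5·29 + 3·30 + 6·13; 5·29 + 9·30 + 1·13; 2·29 + 3·30 + 2·13) = (313, 428, 174)
w3 = Bw2 = (3893, 5591, 2258)
Requested component of w3: 5591

5591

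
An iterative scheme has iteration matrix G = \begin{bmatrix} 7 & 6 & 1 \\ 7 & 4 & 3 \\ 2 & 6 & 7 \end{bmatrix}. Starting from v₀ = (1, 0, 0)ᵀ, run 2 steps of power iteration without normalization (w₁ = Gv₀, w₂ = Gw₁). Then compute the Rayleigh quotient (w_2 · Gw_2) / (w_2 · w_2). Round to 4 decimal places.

14.4127

w1 = Gv₀ = (7·1 + 6·0 + 1·0; 7·1 + 4·0 + 3·0; 2·1 + 6·0 + 7·0) = (7, 7, 2)
w2 = Gw1 = (7·7 + 6·7 + 1·2; 7·7 + 4·7 + 3·2; 2·7 + 6·7 + 7·2) = (93, 83, 70)
Gw2 = (1219, 1193, 1174)
w2·Gw2 = 93·1219 + 83·1193 + 70·1174 = 294566; w2·w2 = 93·93 + 83·83 + 70·70 = 20438
λ ≈ 294566/20438 = 14.4127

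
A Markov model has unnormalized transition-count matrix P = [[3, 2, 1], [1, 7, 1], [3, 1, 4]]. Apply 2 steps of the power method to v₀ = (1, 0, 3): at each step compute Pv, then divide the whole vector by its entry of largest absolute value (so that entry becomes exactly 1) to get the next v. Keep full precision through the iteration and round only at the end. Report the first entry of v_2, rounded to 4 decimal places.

Pv0 = (6.00000, 4.00000, 15.00000); divide by 15.00000 → v1 = (0.40000, 0.26667, 1.00000)
Pv1 = (2.73333, 3.26667, 5.46667); divide by 5.46667 → v2 = (0.50000, 0.59756, 1.00000)
Requested entry of v2: 41/82 = 0.5000

0.5000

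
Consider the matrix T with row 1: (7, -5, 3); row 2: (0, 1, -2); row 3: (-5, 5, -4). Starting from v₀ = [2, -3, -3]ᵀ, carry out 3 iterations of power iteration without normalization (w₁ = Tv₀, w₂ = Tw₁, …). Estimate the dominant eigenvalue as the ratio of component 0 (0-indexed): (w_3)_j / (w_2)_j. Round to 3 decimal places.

w1 = Tv₀ = (7·2 + (-5)·(-3) + 3·(-3); 0·2 + 1·(-3) + (-2)·(-3); (-5)·2 + 5·(-3) + (-4)·(-3)) = (20, 3, -13)
w2 = Tw1 = (7·20 + (-5)·3 + 3·(-13); 0·20 + 1·3 + (-2)·(-13); (-5)·20 + 5·3 + (-4)·(-13)) = (86, 29, -33)
w3 = Tw2 = (358, 95, -153)
Ratio at component: 358 / 86 = 4.163

4.163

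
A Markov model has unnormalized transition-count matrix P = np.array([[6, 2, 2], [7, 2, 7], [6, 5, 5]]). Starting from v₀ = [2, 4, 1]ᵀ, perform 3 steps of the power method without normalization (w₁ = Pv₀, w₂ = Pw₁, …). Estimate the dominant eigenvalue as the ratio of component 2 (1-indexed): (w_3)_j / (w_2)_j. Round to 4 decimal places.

12.7898

w1 = Pv₀ = (22, 29, 37)
w2 = Pw1 = (264, 471, 462)
w3 = Pw2 = (3450, 6024, 6249)
Ratio at component: 6024 / 471 = 12.7898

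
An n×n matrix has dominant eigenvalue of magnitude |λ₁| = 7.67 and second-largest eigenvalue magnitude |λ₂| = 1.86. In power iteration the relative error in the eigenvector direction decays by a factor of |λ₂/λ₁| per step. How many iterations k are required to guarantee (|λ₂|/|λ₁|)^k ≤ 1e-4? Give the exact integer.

|λ₂/λ₁| = 1.86/7.67 = 0.24250
Need k ≥ ln(1e-4) / ln(0.24250) = -9.2103 / -1.4167 ≈ 6.501
Smallest integer k satisfying the bound: 7

7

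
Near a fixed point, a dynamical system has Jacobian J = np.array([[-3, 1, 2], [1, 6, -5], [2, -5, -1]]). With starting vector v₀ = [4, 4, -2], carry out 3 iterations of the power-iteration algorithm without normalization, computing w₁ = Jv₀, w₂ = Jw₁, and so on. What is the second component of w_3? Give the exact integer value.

w1 = Jv₀ = (-12, 38, -10)
w2 = Jw1 = (54, 266, -204)
w3 = Jw2 = (-304, 2670, -1018)
The requested component of w3 is 2670.

2670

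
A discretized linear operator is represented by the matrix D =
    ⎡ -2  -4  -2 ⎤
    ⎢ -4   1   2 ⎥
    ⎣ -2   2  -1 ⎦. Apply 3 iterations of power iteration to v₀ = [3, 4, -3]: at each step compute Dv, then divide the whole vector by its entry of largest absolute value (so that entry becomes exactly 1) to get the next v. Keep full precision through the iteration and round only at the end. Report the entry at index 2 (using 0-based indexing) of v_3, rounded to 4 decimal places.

0.0888

Dv0 = (-16.00000, -14.00000, 5.00000); divide by -16.00000 → v1 = (1.00000, 0.87500, -0.31250)
Dv1 = (-4.87500, -3.75000, 0.06250); divide by -4.87500 → v2 = (1.00000, 0.76923, -0.01282)
Dv2 = (-5.05128, -3.25641, -0.44872); divide by -5.05128 → v3 = (1.00000, 0.64467, 0.08883)
Requested entry of v3: -35/-394 = 0.0888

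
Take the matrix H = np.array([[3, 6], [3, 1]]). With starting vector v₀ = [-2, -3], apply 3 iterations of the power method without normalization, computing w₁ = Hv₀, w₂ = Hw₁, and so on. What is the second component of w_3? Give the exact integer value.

w1 = Hv₀ = (3·(-2) + 6·(-3); 3·(-2) + 1·(-3)) = (-24, -9)
w2 = Hw1 = (3·(-24) + 6·(-9); 3·(-24) + 1·(-9)) = (-126, -81)
w3 = Hw2 = (-864, -459)
The requested component of w3 is -459.

-459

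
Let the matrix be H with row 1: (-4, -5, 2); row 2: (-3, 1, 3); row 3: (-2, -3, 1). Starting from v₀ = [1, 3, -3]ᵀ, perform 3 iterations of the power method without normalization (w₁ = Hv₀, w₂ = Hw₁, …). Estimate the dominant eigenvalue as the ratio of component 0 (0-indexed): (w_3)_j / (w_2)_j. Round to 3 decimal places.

w1 = Hv₀ = ((-4)·1 + (-5)·3 + 2·(-3); (-3)·1 + 1·3 + 3·(-3); (-2)·1 + (-3)·3 + 1·(-3)) = (-25, -9, -14)
w2 = Hw1 = ((-4)·(-25) + (-5)·(-9) + 2·(-14); (-3)·(-25) + 1·(-9) + 3·(-14); (-2)·(-25) + (-3)·(-9) + 1·(-14)) = (117, 24, 63)
w3 = Hw2 = (-462, -138, -243)
Ratio at component: -462 / 117 = -3.949

-3.949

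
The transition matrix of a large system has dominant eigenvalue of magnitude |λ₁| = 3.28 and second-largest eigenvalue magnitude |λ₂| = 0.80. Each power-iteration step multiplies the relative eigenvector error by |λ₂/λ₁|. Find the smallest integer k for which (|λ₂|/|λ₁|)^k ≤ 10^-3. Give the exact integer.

|λ₂/λ₁| = 0.80/3.28 = 0.24390
Need k ≥ ln(10^-3) / ln(0.24390) = -6.9078 / -1.4110 ≈ 4.896
Smallest integer k satisfying the bound: 5

5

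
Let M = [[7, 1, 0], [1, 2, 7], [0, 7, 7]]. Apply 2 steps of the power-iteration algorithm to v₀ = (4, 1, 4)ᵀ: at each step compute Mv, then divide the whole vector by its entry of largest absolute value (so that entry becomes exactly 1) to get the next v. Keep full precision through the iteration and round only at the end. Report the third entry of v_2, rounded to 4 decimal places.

1.0000

Mv0 = (29.00000, 34.00000, 35.00000); divide by 35.00000 → v1 = (0.82857, 0.97143, 1.00000)
Mv1 = (6.77143, 9.77143, 13.80000); divide by 13.80000 → v2 = (0.49068, 0.70807, 1.00000)
Requested entry of v2: 483/483 = 1.0000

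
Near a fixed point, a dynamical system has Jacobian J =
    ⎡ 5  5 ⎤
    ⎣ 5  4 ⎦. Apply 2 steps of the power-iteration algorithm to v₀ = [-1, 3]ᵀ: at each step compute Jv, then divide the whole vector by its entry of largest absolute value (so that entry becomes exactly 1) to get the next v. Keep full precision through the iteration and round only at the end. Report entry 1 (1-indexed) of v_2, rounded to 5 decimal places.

Jv0 = (10.000000, 7.000000); divide by 10.000000 → v1 = (1.000000, 0.700000)
Jv1 = (8.500000, 7.800000); divide by 8.500000 → v2 = (1.000000, 0.917647)
Requested entry of v2: 85/85 = 1.00000

1.00000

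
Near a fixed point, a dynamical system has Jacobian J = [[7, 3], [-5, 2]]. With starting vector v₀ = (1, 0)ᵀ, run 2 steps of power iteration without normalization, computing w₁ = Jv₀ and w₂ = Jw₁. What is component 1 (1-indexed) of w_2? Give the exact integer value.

w1 = Jv₀ = (7·1 + 3·0; (-5)·1 + 2·0) = (7, -5)
w2 = Jw1 = (7·7 + 3·(-5); (-5)·7 + 2·(-5)) = (34, -45)
The requested component of w2 is 34.

34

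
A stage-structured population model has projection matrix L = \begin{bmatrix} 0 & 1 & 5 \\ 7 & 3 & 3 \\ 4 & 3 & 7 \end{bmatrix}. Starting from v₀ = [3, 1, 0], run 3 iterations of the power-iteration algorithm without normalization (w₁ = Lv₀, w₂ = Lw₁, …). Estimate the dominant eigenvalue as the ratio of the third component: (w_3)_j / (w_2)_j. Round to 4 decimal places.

λ ≈ 11.2431

w1 = Lv₀ = (0·3 + 1·1 + 5·0; 7·3 + 3·1 + 3·0; 4·3 + 3·1 + 7·0) = (1, 24, 15)
w2 = Lw1 = (0·1 + 1·24 + 5·15; 7·1 + 3·24 + 3·15; 4·1 + 3·24 + 7·15) = (99, 124, 181)
w3 = Lw2 = (1029, 1608, 2035)
Ratio at component: 2035 / 181 = 11.2431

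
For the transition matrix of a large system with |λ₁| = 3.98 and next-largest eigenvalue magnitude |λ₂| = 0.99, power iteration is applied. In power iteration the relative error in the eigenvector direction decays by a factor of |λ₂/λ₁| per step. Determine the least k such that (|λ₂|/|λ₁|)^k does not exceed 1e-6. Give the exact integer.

10

|λ₂/λ₁| = 0.99/3.98 = 0.24874
Need k ≥ ln(1e-6) / ln(0.24874) = -13.8155 / -1.3913 ≈ 9.930
Smallest integer k satisfying the bound: 10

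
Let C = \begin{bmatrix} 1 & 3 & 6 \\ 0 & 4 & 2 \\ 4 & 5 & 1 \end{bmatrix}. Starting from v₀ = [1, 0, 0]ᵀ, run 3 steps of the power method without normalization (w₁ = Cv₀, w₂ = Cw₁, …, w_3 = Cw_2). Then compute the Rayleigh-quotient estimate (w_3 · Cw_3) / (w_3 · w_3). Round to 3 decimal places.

λ ≈ 7.371

w1 = Cv₀ = (1, 0, 4)
w2 = Cw1 = (25, 8, 8)
w3 = Cw2 = (97, 48, 148)
Cw3 = (1129, 488, 776)
w3·Cw3 = 97·1129 + 48·488 + 148·776 = 247785; w3·w3 = 97·97 + 48·48 + 148·148 = 33617
λ ≈ 247785/33617 = 7.371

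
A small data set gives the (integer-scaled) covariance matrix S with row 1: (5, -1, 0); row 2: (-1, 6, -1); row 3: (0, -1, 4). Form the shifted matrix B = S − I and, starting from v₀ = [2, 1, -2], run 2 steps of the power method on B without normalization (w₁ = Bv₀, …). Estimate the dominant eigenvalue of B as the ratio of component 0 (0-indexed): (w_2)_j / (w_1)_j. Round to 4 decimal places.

3.2857

B = S − I has rows (4, -1, 0); (-1, 5, -1); (0, -1, 3)
w1 = Bv₀ = (7, 5, -7)
w2 = Bw1 = (23, 25, -26)
Ratio: 23/7 = 3.2857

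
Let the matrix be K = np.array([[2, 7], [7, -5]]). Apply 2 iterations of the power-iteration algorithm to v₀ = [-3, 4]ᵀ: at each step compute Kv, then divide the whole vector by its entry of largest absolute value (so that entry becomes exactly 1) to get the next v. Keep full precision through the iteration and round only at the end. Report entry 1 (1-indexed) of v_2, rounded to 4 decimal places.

-0.6769

Kv0 = (22.00000, -41.00000); divide by -41.00000 → v1 = (-0.53659, 1.00000)
Kv1 = (5.92683, -8.75610); divide by -8.75610 → v2 = (-0.67688, 1.00000)
Requested entry of v2: -243/359 = -0.6769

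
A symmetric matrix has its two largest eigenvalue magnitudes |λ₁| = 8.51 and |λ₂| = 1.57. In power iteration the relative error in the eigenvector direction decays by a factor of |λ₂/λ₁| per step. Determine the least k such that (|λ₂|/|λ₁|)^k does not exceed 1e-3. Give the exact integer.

5

|λ₂/λ₁| = 1.57/8.51 = 0.18449
Need k ≥ ln(1e-3) / ln(0.18449) = -6.9078 / -1.6902 ≈ 4.087
Smallest integer k satisfying the bound: 5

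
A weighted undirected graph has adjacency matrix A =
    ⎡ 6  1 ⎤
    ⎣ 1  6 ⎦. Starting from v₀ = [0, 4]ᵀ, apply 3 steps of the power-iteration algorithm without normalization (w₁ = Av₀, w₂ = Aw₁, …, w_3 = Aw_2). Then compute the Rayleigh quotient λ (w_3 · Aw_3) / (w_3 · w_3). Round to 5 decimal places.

w1 = Av₀ = (6·0 + 1·4; 1·0 + 6·4) = (4, 24)
w2 = Aw1 = (6·4 + 1·24; 1·4 + 6·24) = (48, 148)
w3 = Aw2 = (436, 936)
Aw3 = (3552, 6052)
w3·Aw3 = 436·3552 + 936·6052 = 7213344; w3·w3 = 436·436 + 936·936 = 1066192
λ ≈ 7213344/1066192 = 6.76552

λ ≈ 6.76552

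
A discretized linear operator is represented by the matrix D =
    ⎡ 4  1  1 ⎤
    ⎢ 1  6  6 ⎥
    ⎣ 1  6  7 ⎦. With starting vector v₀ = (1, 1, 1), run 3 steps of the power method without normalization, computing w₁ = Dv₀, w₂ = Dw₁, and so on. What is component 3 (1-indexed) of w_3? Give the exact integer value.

2333

w1 = Dv₀ = (4·1 + 1·1 + 1·1; 1·1 + 6·1 + 6·1; 1·1 + 6·1 + 7·1) = (6, 13, 14)
w2 = Dw1 = (4·6 + 1·13 + 1·14; 1·6 + 6·13 + 6·14; 1·6 + 6·13 + 7·14) = (51, 168, 182)
w3 = Dw2 = (554, 2151, 2333)
The requested component of w3 is 2333.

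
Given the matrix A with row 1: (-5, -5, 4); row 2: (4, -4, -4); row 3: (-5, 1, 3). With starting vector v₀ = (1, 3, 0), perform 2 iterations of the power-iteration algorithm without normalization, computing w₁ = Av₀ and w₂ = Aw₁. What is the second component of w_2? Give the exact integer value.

-40

w1 = Av₀ = ((-5)·1 + (-5)·3 + 4·0; 4·1 + (-4)·3 + (-4)·0; (-5)·1 + 1·3 + 3·0) = (-20, -8, -2)
w2 = Aw1 = ((-5)·(-20) + (-5)·(-8) + 4·(-2); 4·(-20) + (-4)·(-8) + (-4)·(-2); (-5)·(-20) + 1·(-8) + 3·(-2)) = (132, -40, 86)
The requested component of w2 is -40.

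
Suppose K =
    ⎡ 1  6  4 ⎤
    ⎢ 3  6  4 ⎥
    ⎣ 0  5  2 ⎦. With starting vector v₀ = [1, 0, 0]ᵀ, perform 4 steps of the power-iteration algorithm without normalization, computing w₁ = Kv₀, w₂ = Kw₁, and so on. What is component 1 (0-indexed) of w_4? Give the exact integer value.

w1 = Kv₀ = (1·1 + 6·0 + 4·0; 3·1 + 6·0 + 4·0; 0·1 + 5·0 + 2·0) = (1, 3, 0)
w2 = Kw1 = (1·1 + 6·3 + 4·0; 3·1 + 6·3 + 4·0; 0·1 + 5·3 + 2·0) = (19, 21, 15)
w3 = Kw2 = (205, 243, 135)
w4 = Kw3 = (2203, 2613, 1485)
The requested component of w4 is 2613.

2613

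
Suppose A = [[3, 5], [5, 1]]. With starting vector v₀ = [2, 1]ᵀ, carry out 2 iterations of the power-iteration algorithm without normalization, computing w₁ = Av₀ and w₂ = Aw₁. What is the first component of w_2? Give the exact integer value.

w1 = Av₀ = (11, 11)
w2 = Aw1 = (88, 66)
The requested component of w2 is 88.

88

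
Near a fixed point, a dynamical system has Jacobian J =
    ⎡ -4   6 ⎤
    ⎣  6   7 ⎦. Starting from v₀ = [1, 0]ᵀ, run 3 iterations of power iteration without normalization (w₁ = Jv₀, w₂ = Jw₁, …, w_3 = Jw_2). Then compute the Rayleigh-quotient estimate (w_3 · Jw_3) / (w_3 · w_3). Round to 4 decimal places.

3.8510

w1 = Jv₀ = ((-4)·1 + 6·0; 6·1 + 7·0) = (-4, 6)
w2 = Jw1 = ((-4)·(-4) + 6·6; 6·(-4) + 7·6) = (52, 18)
w3 = Jw2 = (-100, 438)
Jw3 = (3028, 2466)
w3·Jw3 = (-100)·3028 + 438·2466 = 777308; w3·w3 = (-100)·(-100) + 438·438 = 201844
λ ≈ 777308/201844 = 3.8510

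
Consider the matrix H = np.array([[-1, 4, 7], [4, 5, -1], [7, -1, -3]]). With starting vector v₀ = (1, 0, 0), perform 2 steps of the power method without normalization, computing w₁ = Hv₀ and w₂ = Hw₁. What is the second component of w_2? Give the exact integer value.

w1 = Hv₀ = (-1, 4, 7)
w2 = Hw1 = (66, 9, -32)
The requested component of w2 is 9.

9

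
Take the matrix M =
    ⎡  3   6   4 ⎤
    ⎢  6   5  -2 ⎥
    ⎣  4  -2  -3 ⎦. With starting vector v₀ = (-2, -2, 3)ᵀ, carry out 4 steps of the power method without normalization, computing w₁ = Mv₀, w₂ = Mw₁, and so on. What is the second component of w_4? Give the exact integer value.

-17850

w1 = Mv₀ = (3·(-2) + 6·(-2) + 4·3; 6·(-2) + 5·(-2) + (-2)·3; 4·(-2) + (-2)·(-2) + (-3)·3) = (-6, -28, -13)
w2 = Mw1 = (3·(-6) + 6·(-28) + 4·(-13); 6·(-6) + 5·(-28) + (-2)·(-13); 4·(-6) + (-2)·(-28) + (-3)·(-13)) = (-238, -150, 71)
w3 = Mw2 = (-1330, -2320, -865)
w4 = Mw3 = (-21370, -17850, 1915)
The requested component of w4 is -17850.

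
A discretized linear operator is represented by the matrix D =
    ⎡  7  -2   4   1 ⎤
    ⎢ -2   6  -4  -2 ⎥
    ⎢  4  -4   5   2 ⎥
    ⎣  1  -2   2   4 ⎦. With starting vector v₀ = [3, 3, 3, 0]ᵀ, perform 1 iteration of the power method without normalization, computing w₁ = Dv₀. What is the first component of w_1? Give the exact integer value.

27

w1 = Dv₀ = (27, 0, 15, 3)
The requested component of w1 is 27.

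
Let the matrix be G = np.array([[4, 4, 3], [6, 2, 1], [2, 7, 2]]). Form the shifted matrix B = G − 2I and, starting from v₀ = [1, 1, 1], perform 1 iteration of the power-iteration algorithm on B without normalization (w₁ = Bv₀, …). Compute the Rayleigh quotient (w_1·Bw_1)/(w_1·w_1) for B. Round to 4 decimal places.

B = G − 2I has rows (2, 4, 3); (6, 0, 1); (2, 7, 0)
w1 = Bv₀ = (9, 7, 9)
Bw1 = (73, 63, 67)
w1·Bw1 = 1701; w1·w1 = 211; μ ≈ 1701/211 = 8.0616

μ ≈ 8.0616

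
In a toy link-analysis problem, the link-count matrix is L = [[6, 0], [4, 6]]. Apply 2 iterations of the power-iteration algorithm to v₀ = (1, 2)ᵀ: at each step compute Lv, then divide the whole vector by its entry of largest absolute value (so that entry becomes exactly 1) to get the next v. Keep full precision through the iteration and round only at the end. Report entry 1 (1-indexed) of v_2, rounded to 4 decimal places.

0.3000

Lv0 = (6.00000, 16.00000); divide by 16.00000 → v1 = (0.37500, 1.00000)
Lv1 = (2.25000, 7.50000); divide by 7.50000 → v2 = (0.30000, 1.00000)
Requested entry of v2: 36/120 = 0.3000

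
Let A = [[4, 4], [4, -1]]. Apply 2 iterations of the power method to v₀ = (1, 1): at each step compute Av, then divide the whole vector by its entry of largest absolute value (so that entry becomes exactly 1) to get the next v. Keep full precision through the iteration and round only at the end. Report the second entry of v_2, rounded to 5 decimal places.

Av0 = (8.000000, 3.000000); divide by 8.000000 → v1 = (1.000000, 0.375000)
Av1 = (5.500000, 3.625000); divide by 5.500000 → v2 = (1.000000, 0.659091)
Requested entry of v2: 29/44 = 0.65909

0.65909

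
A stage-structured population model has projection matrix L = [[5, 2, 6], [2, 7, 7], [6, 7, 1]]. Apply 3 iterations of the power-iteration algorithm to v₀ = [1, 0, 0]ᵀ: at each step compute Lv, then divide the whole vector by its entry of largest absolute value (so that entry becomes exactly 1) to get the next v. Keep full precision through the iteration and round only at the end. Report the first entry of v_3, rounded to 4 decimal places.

Lv0 = (5.00000, 2.00000, 6.00000); divide by 6.00000 → v1 = (0.83333, 0.33333, 1.00000)
Lv1 = (10.83333, 11.00000, 8.33333); divide by 11.00000 → v2 = (0.98485, 1.00000, 0.75758)
Lv2 = (11.46970, 14.27273, 13.66667); divide by 14.27273 → v3 = (0.80361, 1.00000, 0.95754)
Requested entry of v3: 757/942 = 0.8036

0.8036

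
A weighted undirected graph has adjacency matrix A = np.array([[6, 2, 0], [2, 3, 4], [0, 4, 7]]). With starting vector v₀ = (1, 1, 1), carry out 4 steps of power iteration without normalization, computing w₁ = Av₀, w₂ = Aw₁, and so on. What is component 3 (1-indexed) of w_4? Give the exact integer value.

11353

w1 = Av₀ = (8, 9, 11)
w2 = Aw1 = (66, 87, 113)
w3 = Aw2 = (570, 845, 1139)
w4 = Aw3 = (5110, 8231, 11353)
The requested component of w4 is 11353.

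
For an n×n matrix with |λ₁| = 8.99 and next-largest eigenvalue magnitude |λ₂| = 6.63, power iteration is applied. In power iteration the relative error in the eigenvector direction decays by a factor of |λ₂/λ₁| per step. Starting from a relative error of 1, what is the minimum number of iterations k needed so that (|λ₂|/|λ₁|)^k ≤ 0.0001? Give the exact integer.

|λ₂/λ₁| = 6.63/8.99 = 0.73749
Need k ≥ ln(0.0001) / ln(0.73749) = -9.2103 / -0.3045 ≈ 30.247
Smallest integer k satisfying the bound: 31

31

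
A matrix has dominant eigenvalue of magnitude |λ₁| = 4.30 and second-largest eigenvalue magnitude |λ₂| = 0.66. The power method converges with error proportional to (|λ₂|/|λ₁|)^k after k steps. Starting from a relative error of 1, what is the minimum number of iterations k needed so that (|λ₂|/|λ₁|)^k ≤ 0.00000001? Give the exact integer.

10

|λ₂/λ₁| = 0.66/4.30 = 0.15349
Need k ≥ ln(0.00000001) / ln(0.15349) = -18.4207 / -1.8741 ≈ 9.829
Smallest integer k satisfying the bound: 10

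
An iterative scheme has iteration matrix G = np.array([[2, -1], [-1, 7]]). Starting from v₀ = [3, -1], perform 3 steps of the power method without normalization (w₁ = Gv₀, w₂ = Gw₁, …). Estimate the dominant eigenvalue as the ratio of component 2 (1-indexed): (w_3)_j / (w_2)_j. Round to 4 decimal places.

7.3117

w1 = Gv₀ = (7, -10)
w2 = Gw1 = (24, -77)
w3 = Gw2 = (125, -563)
Ratio at component: -563 / -77 = 7.3117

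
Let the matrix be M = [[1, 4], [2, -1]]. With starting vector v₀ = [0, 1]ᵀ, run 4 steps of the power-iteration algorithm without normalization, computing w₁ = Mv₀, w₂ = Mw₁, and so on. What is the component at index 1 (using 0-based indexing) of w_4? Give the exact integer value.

81

w1 = Mv₀ = (1·0 + 4·1; 2·0 + (-1)·1) = (4, -1)
w2 = Mw1 = (1·4 + 4·(-1); 2·4 + (-1)·(-1)) = (0, 9)
w3 = Mw2 = (36, -9)
w4 = Mw3 = (0, 81)
The requested component of w4 is 81.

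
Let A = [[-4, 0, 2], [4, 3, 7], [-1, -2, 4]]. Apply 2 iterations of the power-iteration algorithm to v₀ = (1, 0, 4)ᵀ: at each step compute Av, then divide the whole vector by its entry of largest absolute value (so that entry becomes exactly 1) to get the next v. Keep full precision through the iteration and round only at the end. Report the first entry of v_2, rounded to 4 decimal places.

0.0645

Av0 = (4.00000, 32.00000, 15.00000); divide by 32.00000 → v1 = (0.12500, 1.00000, 0.46875)
Av1 = (0.43750, 6.78125, -0.25000); divide by 6.78125 → v2 = (0.06452, 1.00000, -0.03687)
Requested entry of v2: 14/217 = 0.0645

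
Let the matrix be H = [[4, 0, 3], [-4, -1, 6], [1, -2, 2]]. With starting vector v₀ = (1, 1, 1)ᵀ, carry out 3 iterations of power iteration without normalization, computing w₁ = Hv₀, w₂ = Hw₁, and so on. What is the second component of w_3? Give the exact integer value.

-59

w1 = Hv₀ = (4·1 + 0·1 + 3·1; (-4)·1 + (-1)·1 + 6·1; 1·1 + (-2)·1 + 2·1) = (7, 1, 1)
w2 = Hw1 = (4·7 + 0·1 + 3·1; (-4)·7 + (-1)·1 + 6·1; 1·7 + (-2)·1 + 2·1) = (31, -23, 7)
w3 = Hw2 = (145, -59, 91)
The requested component of w3 is -59.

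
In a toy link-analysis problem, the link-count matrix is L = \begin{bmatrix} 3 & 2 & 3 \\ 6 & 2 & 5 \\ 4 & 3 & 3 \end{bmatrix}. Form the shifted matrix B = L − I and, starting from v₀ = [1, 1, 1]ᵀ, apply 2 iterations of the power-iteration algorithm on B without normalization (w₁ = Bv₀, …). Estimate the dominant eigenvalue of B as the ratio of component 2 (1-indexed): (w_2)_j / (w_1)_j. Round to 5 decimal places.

μ ≈ 8.25000

B = L − I has rows (2, 2, 3); (6, 1, 5); (4, 3, 2)
w1 = Bv₀ = (2·1 + 2·1 + 3·1; 6·1 + 1·1 + 5·1; 4·1 + 3·1 + 2·1) = (7, 12, 9)
w2 = Bw1 = (2·7 + 2·12 + 3·9; 6·7 + 1·12 + 5·9; 4·7 + 3·12 + 2·9) = (65, 99, 82)
Ratio: 99/12 = 8.25000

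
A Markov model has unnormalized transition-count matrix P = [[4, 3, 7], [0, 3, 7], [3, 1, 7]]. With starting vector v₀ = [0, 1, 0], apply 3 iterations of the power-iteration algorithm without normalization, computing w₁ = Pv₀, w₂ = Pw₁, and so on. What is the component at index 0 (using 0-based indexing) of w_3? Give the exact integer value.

w1 = Pv₀ = (4·0 + 3·1 + 7·0; 0·0 + 3·1 + 7·0; 3·0 + 1·1 + 7·0) = (3, 3, 1)
w2 = Pw1 = (4·3 + 3·3 + 7·1; 0·3 + 3·3 + 7·1; 3·3 + 1·3 + 7·1) = (28, 16, 19)
w3 = Pw2 = (293, 181, 233)
The requested component of w3 is 293.

293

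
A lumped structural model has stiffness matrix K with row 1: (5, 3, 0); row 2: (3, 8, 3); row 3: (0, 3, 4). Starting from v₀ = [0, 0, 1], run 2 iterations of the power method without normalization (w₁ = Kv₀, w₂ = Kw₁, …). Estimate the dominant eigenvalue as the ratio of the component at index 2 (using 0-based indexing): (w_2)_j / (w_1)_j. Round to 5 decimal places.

w1 = Kv₀ = (5·0 + 3·0 + 0·1; 3·0 + 8·0 + 3·1; 0·0 + 3·0 + 4·1) = (0, 3, 4)
w2 = Kw1 = (5·0 + 3·3 + 0·4; 3·0 + 8·3 + 3·4; 0·0 + 3·3 + 4·4) = (9, 36, 25)
Ratio at component: 25 / 4 = 6.25000

6.25000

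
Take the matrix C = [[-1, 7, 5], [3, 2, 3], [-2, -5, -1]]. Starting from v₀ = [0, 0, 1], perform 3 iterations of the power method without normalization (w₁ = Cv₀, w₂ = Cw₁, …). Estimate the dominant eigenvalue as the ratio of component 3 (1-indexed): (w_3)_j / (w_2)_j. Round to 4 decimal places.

w1 = Cv₀ = (5, 3, -1)
w2 = Cw1 = (11, 18, -24)
w3 = Cw2 = (-5, -3, -88)
Ratio at component: -88 / -24 = 3.6667

3.6667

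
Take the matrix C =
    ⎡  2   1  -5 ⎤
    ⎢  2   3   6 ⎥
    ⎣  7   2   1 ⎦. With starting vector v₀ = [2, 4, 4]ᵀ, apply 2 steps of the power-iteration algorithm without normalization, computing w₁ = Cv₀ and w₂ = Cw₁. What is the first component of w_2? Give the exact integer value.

-114

w1 = Cv₀ = (2·2 + 1·4 + (-5)·4; 2·2 + 3·4 + 6·4; 7·2 + 2·4 + 1·4) = (-12, 40, 26)
w2 = Cw1 = (2·(-12) + 1·40 + (-5)·26; 2·(-12) + 3·40 + 6·26; 7·(-12) + 2·40 + 1·26) = (-114, 252, 22)
The requested component of w2 is -114.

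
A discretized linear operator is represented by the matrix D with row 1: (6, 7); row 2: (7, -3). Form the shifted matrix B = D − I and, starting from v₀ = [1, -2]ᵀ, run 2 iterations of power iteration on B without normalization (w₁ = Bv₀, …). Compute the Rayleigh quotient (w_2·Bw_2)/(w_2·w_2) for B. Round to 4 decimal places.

B = D − I has rows (5, 7); (7, -4)
w1 = Bv₀ = (-9, 15)
w2 = Bw1 = (60, -123)
Bw2 = (-561, 912)
w2·Bw2 = -145836; w2·w2 = 18729; μ ≈ -145836/18729 = -7.7866

-7.7866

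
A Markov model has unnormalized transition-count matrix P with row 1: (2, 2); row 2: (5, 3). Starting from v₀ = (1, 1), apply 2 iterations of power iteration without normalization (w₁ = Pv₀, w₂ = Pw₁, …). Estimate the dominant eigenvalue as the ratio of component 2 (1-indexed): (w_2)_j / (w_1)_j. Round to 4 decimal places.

w1 = Pv₀ = (4, 8)
w2 = Pw1 = (24, 44)
Ratio at component: 44 / 8 = 5.5000

5.5000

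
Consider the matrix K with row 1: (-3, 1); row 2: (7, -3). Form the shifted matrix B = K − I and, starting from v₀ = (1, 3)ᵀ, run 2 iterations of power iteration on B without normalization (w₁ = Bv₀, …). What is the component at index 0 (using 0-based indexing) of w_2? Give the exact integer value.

-1

B = K − I has rows (-4, 1); (7, -4)
w1 = Bv₀ = ((-4)·1 + 1·3; 7·1 + (-4)·3) = (-1, -5)
w2 = Bw1 = ((-4)·(-1) + 1·(-5); 7·(-1) + (-4)·(-5)) = (-1, 13)
Requested component of w2: -1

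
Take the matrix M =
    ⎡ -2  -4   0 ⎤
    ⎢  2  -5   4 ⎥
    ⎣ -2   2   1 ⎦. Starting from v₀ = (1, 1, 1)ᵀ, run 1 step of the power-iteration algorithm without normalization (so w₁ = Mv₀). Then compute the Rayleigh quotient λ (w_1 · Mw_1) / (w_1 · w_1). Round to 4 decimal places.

λ ≈ -1.2105

w1 = Mv₀ = (-6, 1, 1)
Mw1 = (8, -13, 15)
w1·Mw1 = (-6)·8 + 1·(-13) + 1·15 = -46; w1·w1 = (-6)·(-6) + 1·1 + 1·1 = 38
λ ≈ -46/38 = -1.2105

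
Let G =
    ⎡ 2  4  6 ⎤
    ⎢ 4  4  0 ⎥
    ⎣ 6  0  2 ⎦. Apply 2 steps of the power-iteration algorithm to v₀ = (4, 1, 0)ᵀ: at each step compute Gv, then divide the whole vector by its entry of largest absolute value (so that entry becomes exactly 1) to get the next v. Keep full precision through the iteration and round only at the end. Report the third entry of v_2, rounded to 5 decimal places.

Gv0 = (12.000000, 20.000000, 24.000000); divide by 24.000000 → v1 = (0.500000, 0.833333, 1.000000)
Gv1 = (10.333333, 5.333333, 5.000000); divide by 10.333333 → v2 = (1.000000, 0.516129, 0.483871)
Requested entry of v2: 120/248 = 0.48387

0.48387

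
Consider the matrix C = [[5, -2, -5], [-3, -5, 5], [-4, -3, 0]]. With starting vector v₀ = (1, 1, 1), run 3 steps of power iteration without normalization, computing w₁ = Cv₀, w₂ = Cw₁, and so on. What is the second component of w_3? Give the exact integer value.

62

w1 = Cv₀ = (5·1 + (-2)·1 + (-5)·1; (-3)·1 + (-5)·1 + 5·1; (-4)·1 + (-3)·1 + 0·1) = (-2, -3, -7)
w2 = Cw1 = (5·(-2) + (-2)·(-3) + (-5)·(-7); (-3)·(-2) + (-5)·(-3) + 5·(-7); (-4)·(-2) + (-3)·(-3) + 0·(-7)) = (31, -14, 17)
w3 = Cw2 = (98, 62, -82)
The requested component of w3 is 62.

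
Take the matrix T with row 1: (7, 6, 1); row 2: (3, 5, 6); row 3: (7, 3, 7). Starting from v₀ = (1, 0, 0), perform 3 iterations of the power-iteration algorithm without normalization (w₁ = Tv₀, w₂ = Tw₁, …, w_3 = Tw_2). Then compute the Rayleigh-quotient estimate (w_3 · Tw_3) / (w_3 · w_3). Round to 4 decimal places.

w1 = Tv₀ = (7, 3, 7)
w2 = Tw1 = (74, 78, 107)
w3 = Tw2 = (1093, 1254, 1501)
Tw3 = (16676, 18555, 21920)
w3·Tw3 = 1093·16676 + 1254·18555 + 1501·21920 = 74396758; w3·w3 = 1093·1093 + 1254·1254 + 1501·1501 = 5020166
λ ≈ 74396758/5020166 = 14.8196

14.8196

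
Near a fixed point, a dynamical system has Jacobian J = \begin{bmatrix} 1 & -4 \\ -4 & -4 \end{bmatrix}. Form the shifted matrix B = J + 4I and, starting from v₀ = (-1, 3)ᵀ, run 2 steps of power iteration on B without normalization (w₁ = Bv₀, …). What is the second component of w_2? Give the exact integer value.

68

B = J + 4I has rows (5, -4); (-4, 0)
w1 = Bv₀ = (-17, 4)
w2 = Bw1 = (-101, 68)
Requested component of w2: 68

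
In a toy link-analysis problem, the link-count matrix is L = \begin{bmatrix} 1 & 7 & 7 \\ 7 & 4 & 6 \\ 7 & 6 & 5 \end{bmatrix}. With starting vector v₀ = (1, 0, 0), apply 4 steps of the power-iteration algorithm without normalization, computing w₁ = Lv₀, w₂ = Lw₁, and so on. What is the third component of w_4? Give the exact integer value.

25487

w1 = Lv₀ = (1·1 + 7·0 + 7·0; 7·1 + 4·0 + 6·0; 7·1 + 6·0 + 5·0) = (1, 7, 7)
w2 = Lw1 = (1·1 + 7·7 + 7·7; 7·1 + 4·7 + 6·7; 7·1 + 6·7 + 5·7) = (99, 77, 84)
w3 = Lw2 = (1226, 1505, 1575)
w4 = Lw3 = (22786, 24052, 25487)
The requested component of w4 is 25487.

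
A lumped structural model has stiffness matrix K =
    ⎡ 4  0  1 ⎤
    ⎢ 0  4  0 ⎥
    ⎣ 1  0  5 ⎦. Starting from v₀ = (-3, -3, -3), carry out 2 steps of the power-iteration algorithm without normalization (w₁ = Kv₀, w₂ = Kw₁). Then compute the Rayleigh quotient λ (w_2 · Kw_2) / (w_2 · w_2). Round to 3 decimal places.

w1 = Kv₀ = (4·(-3) + 0·(-3) + 1·(-3); 0·(-3) + 4·(-3) + 0·(-3); 1·(-3) + 0·(-3) + 5·(-3)) = (-15, -12, -18)
w2 = Kw1 = (4·(-15) + 0·(-12) + 1·(-18); 0·(-15) + 4·(-12) + 0·(-18); 1·(-15) + 0·(-12) + 5·(-18)) = (-78, -48, -105)
Kw2 = (-417, -192, -603)
w2·Kw2 = (-78)·(-417) + (-48)·(-192) + (-105)·(-603) = 105057; w2·w2 = (-78)·(-78) + (-48)·(-48) + (-105)·(-105) = 19413
λ ≈ 105057/19413 = 5.412

5.412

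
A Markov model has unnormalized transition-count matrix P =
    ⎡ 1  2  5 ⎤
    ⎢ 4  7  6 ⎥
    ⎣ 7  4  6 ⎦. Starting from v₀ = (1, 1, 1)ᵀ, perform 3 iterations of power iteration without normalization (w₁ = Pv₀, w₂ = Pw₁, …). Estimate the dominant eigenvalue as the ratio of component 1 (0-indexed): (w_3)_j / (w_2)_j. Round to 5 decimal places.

14.36759

w1 = Pv₀ = (8, 17, 17)
w2 = Pw1 = (127, 253, 226)
w3 = Pw2 = (1763, 3635, 3257)
Ratio at component: 3635 / 253 = 14.36759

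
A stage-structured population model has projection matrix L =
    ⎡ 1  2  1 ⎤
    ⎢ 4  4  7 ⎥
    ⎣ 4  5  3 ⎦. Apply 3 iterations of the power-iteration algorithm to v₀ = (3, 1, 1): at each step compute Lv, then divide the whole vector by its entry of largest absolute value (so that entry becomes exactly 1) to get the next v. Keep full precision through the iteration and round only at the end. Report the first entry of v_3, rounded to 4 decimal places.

0.2895

Lv0 = (6.00000, 23.00000, 20.00000); divide by 23.00000 → v1 = (0.26087, 1.00000, 0.86957)
Lv1 = (3.13043, 11.13043, 8.65217); divide by 11.13043 → v2 = (0.28125, 1.00000, 0.77734)
Lv2 = (3.05859, 10.56641, 8.45703); divide by 10.56641 → v3 = (0.28946, 1.00000, 0.80037)
Requested entry of v3: 783/2705 = 0.2895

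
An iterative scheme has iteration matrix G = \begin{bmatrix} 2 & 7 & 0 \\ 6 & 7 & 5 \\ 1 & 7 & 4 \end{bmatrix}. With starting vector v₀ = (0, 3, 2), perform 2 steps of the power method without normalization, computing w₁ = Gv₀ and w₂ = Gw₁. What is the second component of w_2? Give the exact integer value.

w1 = Gv₀ = (2·0 + 7·3 + 0·2; 6·0 + 7·3 + 5·2; 1·0 + 7·3 + 4·2) = (21, 31, 29)
w2 = Gw1 = (2·21 + 7·31 + 0·29; 6·21 + 7·31 + 5·29; 1·21 + 7·31 + 4·29) = (259, 488, 354)
The requested component of w2 is 488.

488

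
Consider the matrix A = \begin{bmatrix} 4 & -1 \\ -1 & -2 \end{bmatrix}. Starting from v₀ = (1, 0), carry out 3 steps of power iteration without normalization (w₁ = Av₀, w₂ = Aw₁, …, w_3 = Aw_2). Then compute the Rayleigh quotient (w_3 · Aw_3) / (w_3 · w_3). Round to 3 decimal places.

w1 = Av₀ = (4, -1)
w2 = Aw1 = (17, -2)
w3 = Aw2 = (70, -13)
Aw3 = (293, -44)
w3·Aw3 = 70·293 + (-13)·(-44) = 21082; w3·w3 = 70·70 + (-13)·(-13) = 5069
λ ≈ 21082/5069 = 4.159

4.159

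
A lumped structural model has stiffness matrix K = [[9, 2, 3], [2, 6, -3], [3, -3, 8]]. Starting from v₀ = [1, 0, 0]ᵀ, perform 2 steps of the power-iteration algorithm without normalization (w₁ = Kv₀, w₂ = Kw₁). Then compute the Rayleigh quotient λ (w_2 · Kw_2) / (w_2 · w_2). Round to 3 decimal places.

λ ≈ 11.146

w1 = Kv₀ = (9·1 + 2·0 + 3·0; 2·1 + 6·0 + (-3)·0; 3·1 + (-3)·0 + 8·0) = (9, 2, 3)
w2 = Kw1 = (9·9 + 2·2 + 3·3; 2·9 + 6·2 + (-3)·3; 3·9 + (-3)·2 + 8·3) = (94, 21, 45)
Kw2 = (1023, 179, 579)
w2·Kw2 = 94·1023 + 21·179 + 45·579 = 125976; w2·w2 = 94·94 + 21·21 + 45·45 = 11302
λ ≈ 125976/11302 = 11.146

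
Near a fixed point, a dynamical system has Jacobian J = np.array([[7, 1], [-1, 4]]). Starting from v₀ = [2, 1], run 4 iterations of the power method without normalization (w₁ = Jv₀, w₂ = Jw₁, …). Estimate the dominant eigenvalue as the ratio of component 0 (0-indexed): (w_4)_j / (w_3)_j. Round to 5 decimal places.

λ ≈ 6.81806

w1 = Jv₀ = (7·2 + 1·1; (-1)·2 + 4·1) = (15, 2)
w2 = Jw1 = (7·15 + 1·2; (-1)·15 + 4·2) = (107, -7)
w3 = Jw2 = (742, -135)
w4 = Jw3 = (5059, -1282)
Ratio at component: 5059 / 742 = 6.81806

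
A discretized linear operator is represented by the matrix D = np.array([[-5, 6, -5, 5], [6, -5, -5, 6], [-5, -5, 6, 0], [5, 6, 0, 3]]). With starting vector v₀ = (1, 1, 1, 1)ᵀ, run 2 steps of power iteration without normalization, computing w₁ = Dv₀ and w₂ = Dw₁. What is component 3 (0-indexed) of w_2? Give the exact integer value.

w1 = Dv₀ = (1, 2, -4, 14)
w2 = Dw1 = (97, 100, -39, 59)
The requested component of w2 is 59.

59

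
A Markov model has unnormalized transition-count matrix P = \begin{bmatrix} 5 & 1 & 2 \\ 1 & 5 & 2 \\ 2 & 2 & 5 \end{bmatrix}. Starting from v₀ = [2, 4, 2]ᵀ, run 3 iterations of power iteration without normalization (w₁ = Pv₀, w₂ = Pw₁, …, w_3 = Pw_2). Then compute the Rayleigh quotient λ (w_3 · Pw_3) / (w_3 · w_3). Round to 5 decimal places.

λ ≈ 8.36685

w1 = Pv₀ = (5·2 + 1·4 + 2·2; 1·2 + 5·4 + 2·2; 2·2 + 2·4 + 5·2) = (18, 26, 22)
w2 = Pw1 = (5·18 + 1·26 + 2·22; 1·18 + 5·26 + 2·22; 2·18 + 2·26 + 5·22) = (160, 192, 198)
w3 = Pw2 = (1388, 1516, 1694)
Pw3 = (11844, 12356, 14278)
w3·Pw3 = 1388·11844 + 1516·12356 + 1694·14278 = 59358100; w3·w3 = 1388·1388 + 1516·1516 + 1694·1694 = 7094436
λ ≈ 59358100/7094436 = 8.36685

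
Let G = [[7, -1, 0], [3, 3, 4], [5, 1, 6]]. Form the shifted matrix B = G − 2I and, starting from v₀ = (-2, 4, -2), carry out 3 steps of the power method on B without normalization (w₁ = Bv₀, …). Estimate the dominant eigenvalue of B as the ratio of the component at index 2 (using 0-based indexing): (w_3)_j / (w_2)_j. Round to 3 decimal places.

7.000

B = G − 2I has rows (5, -1, 0); (3, 1, 4); (5, 1, 4)
w1 = Bv₀ = (5·(-2) + (-1)·4 + 0·(-2); 3·(-2) + 1·4 + 4·(-2); 5·(-2) + 1·4 + 4·(-2)) = (-14, -10, -14)
w2 = Bw1 = (5·(-14) + (-1)·(-10) + 0·(-14); 3·(-14) + 1·(-10) + 4·(-14); 5·(-14) + 1·(-10) + 4·(-14)) = (-60, -108, -136)
w3 = Bw2 = (-192, -832, -952)
Ratio: -952/-136 = 7.000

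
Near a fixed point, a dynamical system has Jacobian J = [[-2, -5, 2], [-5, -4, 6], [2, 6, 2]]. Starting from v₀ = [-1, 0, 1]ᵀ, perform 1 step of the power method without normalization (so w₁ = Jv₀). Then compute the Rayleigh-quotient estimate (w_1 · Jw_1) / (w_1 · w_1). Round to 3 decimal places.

λ ≈ -6.978

w1 = Jv₀ = (4, 11, 0)
Jw1 = (-63, -64, 74)
w1·Jw1 = 4·(-63) + 11·(-64) + 0·74 = -956; w1·w1 = 4·4 + 11·11 + 0·0 = 137
λ ≈ -956/137 = -6.978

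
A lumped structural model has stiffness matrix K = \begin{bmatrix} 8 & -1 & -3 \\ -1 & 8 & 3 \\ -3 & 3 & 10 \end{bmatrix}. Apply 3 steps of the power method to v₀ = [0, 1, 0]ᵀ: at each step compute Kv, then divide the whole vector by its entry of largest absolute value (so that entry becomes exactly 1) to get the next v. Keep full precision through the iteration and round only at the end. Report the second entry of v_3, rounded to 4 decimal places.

Kv0 = (-1.00000, 8.00000, 3.00000); divide by 8.00000 → v1 = (-0.12500, 1.00000, 0.37500)
Kv1 = (-3.12500, 9.25000, 7.12500); divide by 9.25000 → v2 = (-0.33784, 1.00000, 0.77027)
Kv2 = (-6.01351, 10.64865, 11.71622); divide by 11.71622 → v3 = (-0.51326, 0.90888, 1.00000)
Requested entry of v3: 788/867 = 0.9089

0.9089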